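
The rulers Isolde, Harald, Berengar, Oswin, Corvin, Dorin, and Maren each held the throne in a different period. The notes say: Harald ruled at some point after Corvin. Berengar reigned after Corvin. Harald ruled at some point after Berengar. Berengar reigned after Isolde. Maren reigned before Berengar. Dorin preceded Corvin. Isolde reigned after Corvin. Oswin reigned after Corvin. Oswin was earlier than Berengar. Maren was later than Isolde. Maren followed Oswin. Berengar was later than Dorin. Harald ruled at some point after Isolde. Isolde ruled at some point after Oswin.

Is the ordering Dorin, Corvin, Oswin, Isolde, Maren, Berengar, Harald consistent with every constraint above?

Check each stated constraint against the proposed order — e.g. Corvin is ahead of Harald; Dorin is ahead of Berengar. Every pair is in the required order; nothing is violated.

yes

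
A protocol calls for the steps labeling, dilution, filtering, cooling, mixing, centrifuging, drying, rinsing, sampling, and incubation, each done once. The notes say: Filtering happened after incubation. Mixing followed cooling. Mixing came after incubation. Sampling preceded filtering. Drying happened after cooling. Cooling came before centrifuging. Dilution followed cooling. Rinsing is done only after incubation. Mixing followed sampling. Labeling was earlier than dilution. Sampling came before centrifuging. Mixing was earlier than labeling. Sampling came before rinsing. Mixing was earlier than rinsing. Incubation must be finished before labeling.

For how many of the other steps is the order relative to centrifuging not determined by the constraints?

Forced before centrifuging: cooling and sampling.
That leaves dilution, drying, filtering, incubation, labeling, mixing, and rinsing with no forced order relative to centrifuging — 7.

7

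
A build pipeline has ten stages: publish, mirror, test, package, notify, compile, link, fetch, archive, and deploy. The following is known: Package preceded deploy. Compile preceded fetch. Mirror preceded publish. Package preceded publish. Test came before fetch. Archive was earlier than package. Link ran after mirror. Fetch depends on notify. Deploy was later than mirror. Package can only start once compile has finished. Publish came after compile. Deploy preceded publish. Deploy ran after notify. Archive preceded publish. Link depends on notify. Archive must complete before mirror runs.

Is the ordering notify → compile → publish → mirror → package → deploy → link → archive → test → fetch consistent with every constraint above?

The constraints require archive before package, but in the proposed sequence package appears ahead of archive. That one violation is enough.

no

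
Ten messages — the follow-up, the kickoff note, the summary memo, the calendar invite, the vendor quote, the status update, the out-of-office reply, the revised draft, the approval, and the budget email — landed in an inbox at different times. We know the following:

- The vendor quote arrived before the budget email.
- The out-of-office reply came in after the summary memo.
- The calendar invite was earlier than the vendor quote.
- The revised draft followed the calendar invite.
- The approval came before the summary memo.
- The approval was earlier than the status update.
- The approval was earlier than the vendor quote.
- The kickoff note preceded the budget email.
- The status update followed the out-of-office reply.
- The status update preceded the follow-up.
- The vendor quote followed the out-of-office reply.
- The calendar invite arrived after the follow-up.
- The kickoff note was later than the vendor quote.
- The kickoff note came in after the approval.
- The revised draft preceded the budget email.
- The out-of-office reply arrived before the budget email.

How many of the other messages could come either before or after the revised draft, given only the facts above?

Forced before the revised draft: the approval, the calendar invite, the follow-up, the out-of-office reply, the status update, and the summary memo; forced after the revised draft: the budget email.
That leaves the kickoff note and the vendor quote with no forced order relative to the revised draft — 2.

2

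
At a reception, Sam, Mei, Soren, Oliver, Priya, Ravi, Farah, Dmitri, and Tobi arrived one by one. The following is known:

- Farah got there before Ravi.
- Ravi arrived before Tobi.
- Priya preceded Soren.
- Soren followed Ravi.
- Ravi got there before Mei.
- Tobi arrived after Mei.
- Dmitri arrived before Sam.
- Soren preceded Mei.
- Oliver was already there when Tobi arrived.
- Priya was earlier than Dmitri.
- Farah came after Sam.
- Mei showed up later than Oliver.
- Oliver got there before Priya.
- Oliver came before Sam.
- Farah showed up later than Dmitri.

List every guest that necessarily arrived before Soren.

Directly stated before Soren: Priya and Ravi.
Dmitri reaches Soren via Dmitri → Farah → Ravi → Soren.
Farah reaches Soren via Farah → Ravi → Soren.
Oliver reaches Soren via Oliver → Priya → Soren.
Likewise Sam reaches Soren by chaining the stated constraints.

Dmitri, Farah, Oliver, Priya, Ravi, Sam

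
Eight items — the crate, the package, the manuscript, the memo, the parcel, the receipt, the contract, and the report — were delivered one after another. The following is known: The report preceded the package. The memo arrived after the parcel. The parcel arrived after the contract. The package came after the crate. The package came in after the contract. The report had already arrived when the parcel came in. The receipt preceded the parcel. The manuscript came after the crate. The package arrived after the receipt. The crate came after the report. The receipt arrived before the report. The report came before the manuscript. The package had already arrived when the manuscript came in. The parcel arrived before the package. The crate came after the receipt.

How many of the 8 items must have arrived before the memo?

Directly stated before the memo: the parcel.
The contract reaches the memo via the contract → the parcel → the memo.
The receipt reaches the memo via the receipt → the parcel → the memo.
The report reaches the memo via the report → the parcel → the memo.
No chain forces the crate (or any of the others) ahead of the memo.
That's the contract, the parcel, the receipt, and the report — 4 in all.

4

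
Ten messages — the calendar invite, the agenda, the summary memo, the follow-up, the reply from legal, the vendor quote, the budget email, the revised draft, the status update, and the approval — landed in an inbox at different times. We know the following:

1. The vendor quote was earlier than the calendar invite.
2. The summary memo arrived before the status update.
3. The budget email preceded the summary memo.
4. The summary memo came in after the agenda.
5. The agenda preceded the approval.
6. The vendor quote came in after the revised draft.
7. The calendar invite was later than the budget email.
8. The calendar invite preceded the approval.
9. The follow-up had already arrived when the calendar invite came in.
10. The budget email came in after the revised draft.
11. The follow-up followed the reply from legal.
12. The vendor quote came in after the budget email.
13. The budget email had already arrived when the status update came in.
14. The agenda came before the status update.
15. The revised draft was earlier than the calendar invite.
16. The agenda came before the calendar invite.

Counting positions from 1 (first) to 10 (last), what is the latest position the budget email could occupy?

5

The budget email must come before the approval, the calendar invite, the status update, the summary memo, and the vendor quote — 5 messages forced after it.
Everything else can be placed before the budget email in some valid order, so the budget email can sit as late as position 10 − 5 = 5.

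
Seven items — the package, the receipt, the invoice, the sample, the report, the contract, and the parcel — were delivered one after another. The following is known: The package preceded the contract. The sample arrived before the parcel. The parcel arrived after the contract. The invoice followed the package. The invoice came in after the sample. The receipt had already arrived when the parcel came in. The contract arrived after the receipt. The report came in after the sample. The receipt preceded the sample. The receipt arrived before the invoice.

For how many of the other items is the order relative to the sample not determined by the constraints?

2

Forced before the sample: the receipt; forced after the sample: the invoice, the parcel, and the report.
That leaves the contract and the package with no forced order relative to the sample — 2.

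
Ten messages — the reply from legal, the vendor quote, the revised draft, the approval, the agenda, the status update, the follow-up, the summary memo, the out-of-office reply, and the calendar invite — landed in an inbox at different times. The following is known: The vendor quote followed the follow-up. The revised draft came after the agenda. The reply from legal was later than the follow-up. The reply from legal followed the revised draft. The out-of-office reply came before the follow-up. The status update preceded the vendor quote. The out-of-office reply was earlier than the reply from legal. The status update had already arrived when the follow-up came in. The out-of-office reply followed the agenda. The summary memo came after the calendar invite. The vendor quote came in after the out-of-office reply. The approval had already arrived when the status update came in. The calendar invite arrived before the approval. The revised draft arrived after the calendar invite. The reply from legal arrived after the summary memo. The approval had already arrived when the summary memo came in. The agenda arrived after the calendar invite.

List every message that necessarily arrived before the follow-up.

the agenda, the approval, the calendar invite, the out-of-office reply, the status update

Directly stated before the follow-up: the out-of-office reply and the status update.
The agenda reaches the follow-up via the agenda → the out-of-office reply → the follow-up.
The approval reaches the follow-up via the approval → the status update → the follow-up.
The calendar invite reaches the follow-up via the calendar invite → the agenda → the out-of-office reply → the follow-up.
No chain forces the revised draft (or any of the others) ahead of the follow-up.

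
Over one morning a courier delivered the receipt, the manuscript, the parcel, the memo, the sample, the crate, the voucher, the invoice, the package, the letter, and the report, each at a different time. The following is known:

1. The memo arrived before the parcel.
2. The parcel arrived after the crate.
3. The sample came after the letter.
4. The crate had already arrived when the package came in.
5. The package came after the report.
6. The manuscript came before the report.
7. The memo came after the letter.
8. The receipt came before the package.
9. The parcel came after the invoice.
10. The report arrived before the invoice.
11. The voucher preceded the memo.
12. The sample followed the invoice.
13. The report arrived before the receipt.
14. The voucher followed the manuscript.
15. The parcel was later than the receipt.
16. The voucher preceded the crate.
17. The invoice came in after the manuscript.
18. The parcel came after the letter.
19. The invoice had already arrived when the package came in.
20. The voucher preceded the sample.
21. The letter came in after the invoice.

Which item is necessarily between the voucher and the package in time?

Tracing the constraints gives the voucher → the crate → the package, so the crate sits after the voucher and before the package.
No other item is forced both after the voucher and before the package.

the crate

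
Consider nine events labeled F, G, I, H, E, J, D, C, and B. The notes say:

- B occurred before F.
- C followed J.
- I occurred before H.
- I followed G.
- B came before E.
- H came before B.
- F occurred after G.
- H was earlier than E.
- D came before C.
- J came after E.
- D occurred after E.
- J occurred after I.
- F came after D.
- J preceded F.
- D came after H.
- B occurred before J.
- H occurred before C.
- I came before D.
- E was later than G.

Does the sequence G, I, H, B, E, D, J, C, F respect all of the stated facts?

yes

Check each stated constraint against the proposed order — e.g. I is ahead of J; G is ahead of F. Every pair is in the required order; nothing is violated.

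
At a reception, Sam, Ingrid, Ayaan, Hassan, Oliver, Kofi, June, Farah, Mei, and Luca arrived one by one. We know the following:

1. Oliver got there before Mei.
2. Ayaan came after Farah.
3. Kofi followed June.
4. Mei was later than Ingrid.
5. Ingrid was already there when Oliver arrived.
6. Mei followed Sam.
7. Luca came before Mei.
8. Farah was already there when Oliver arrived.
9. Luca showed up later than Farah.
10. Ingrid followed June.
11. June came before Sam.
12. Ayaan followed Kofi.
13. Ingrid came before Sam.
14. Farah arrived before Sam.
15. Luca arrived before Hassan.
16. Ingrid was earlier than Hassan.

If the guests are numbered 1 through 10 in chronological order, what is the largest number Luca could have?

8

Luca must come before Hassan and Mei — 2 guests forced after them.
Everything else can be placed before Luca in some valid order, so Luca can sit as late as position 10 − 2 = 8.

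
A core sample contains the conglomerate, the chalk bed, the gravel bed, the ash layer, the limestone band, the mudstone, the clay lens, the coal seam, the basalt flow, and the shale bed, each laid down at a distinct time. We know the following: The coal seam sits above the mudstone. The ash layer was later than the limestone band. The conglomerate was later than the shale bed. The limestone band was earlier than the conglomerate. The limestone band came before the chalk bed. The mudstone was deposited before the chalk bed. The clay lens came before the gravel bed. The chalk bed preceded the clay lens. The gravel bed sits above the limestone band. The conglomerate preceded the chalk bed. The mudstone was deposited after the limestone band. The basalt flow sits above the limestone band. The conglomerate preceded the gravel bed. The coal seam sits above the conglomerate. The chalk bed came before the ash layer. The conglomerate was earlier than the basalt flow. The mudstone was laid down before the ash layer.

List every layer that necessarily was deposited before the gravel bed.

the chalk bed, the clay lens, the conglomerate, the limestone band, the mudstone, the shale bed

Directly stated before the gravel bed: the clay lens, the conglomerate, and the limestone band.
The chalk bed reaches the gravel bed via the chalk bed → the clay lens → the gravel bed.
The mudstone reaches the gravel bed via the mudstone → the chalk bed → the clay lens → the gravel bed.
The shale bed reaches the gravel bed via the shale bed → the conglomerate → the gravel bed.
No chain forces the basalt flow (or any of the others) ahead of the gravel bed.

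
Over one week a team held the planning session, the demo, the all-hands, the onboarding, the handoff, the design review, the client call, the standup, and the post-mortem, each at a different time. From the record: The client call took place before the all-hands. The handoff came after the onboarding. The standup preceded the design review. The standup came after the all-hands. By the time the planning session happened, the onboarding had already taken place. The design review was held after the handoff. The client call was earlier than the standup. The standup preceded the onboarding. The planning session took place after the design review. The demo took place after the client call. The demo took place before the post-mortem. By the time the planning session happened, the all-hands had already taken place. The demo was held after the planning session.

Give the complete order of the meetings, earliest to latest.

the client call, the all-hands, the standup, the onboarding, the handoff, the design review, the planning session, the demo, the post-mortem

The constraints fix every adjacent pair, so only one ordering works:
the client call → the all-hands → the standup → the onboarding → the handoff → the design review → the planning session → the demo → the post-mortem.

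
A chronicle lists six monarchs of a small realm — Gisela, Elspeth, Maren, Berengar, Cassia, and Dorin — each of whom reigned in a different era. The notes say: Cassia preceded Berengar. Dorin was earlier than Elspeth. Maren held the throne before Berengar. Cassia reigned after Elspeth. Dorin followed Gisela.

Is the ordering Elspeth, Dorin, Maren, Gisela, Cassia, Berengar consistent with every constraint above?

no

The constraints require Dorin before Elspeth, but in the proposed sequence Elspeth appears ahead of Dorin. That one violation is enough.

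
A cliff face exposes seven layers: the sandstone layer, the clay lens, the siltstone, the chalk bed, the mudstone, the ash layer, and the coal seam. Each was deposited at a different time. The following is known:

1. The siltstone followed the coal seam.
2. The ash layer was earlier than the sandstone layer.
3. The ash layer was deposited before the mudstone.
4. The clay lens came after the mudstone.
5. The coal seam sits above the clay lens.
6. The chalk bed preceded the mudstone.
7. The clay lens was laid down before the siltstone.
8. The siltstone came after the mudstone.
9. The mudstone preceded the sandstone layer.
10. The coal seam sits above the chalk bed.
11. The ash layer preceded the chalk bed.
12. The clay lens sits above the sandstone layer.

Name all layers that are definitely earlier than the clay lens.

the ash layer, the chalk bed, the mudstone, the sandstone layer

Directly stated before the clay lens: the mudstone and the sandstone layer.
The ash layer reaches the clay lens via the ash layer → the sandstone layer → the clay lens.
The chalk bed reaches the clay lens via the chalk bed → the mudstone → the clay lens.
No chain forces the siltstone (or any of the others) ahead of the clay lens.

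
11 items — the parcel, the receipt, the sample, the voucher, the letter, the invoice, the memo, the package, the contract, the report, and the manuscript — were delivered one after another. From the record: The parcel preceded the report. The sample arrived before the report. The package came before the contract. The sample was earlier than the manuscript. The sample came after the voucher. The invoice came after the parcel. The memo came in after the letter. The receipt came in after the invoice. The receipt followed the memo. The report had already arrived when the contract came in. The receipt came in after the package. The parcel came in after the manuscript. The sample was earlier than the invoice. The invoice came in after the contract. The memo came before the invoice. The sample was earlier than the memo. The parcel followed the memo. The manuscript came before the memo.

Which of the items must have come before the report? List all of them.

Directly stated before the report: the parcel and the sample.
The letter reaches the report via the letter → the memo → the parcel → the report.
The manuscript reaches the report via the manuscript → the parcel → the report.
The memo reaches the report via the memo → the parcel → the report.
Likewise the voucher reaches the report by chaining the stated constraints.

the letter, the manuscript, the memo, the parcel, the sample, the voucher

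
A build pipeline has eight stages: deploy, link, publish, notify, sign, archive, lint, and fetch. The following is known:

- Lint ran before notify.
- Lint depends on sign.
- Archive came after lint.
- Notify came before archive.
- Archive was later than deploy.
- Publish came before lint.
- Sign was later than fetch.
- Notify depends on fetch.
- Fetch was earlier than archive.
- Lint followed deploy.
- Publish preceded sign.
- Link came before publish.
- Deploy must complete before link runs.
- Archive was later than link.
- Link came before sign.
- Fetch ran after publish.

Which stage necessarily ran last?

archive

Every other stage has a chain of constraints placing it before archive, so archive is last.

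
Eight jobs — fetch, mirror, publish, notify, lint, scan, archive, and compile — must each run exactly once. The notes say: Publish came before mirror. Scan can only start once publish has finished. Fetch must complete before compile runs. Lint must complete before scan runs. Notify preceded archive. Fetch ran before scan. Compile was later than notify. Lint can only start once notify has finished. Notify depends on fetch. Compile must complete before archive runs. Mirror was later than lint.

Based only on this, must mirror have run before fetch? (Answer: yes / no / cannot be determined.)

Tracing the constraints gives fetch → notify → lint → mirror, so fetch must come before mirror.
That means mirror cannot be before fetch.

no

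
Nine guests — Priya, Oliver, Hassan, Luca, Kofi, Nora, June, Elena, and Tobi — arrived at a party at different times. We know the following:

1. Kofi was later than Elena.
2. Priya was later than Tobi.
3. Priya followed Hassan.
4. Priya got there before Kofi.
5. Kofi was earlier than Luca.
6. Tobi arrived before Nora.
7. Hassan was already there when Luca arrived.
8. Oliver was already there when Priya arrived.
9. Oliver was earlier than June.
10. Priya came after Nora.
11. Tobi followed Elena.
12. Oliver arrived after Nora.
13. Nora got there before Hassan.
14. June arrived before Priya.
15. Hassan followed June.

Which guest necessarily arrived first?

Elena has a chain of constraints placing them before every other guest, so Elena must be first.

Elena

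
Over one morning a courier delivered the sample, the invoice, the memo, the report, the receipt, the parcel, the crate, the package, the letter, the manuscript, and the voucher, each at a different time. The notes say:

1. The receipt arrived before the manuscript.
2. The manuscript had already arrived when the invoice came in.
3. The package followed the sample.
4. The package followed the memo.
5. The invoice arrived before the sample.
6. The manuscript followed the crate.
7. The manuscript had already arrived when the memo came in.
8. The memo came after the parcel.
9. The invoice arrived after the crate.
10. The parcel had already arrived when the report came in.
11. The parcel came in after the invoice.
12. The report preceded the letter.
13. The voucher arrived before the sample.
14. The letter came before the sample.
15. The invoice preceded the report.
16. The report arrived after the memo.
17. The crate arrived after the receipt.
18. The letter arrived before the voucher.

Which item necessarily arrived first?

the receipt

The receipt has a chain of constraints placing it before every other item, so the receipt must be first.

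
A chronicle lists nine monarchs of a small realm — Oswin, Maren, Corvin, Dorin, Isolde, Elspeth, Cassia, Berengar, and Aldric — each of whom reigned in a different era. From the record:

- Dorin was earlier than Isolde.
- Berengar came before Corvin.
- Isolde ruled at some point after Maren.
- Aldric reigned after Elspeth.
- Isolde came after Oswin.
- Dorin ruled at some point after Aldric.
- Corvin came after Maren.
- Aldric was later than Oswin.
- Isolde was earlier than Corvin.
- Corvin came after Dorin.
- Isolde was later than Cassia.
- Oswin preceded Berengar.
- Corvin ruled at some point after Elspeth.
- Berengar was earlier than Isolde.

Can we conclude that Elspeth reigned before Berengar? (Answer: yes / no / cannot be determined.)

No chain of stated constraints runs from Elspeth to Berengar, and none runs from Berengar to Elspeth either.
So the relative order of Elspeth and Berengar is not fixed by the given facts.

cannot be determined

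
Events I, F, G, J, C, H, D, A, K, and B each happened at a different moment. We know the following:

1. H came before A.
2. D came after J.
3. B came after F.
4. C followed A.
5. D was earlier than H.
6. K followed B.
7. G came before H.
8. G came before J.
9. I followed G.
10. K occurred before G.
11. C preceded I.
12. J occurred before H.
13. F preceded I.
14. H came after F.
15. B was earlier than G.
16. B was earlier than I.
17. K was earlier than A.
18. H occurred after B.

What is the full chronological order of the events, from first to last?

F, B, K, G, J, D, H, A, C, I

The constraints fix every adjacent pair, so only one ordering works:
F → B → K → G → J → D → H → A → C → I.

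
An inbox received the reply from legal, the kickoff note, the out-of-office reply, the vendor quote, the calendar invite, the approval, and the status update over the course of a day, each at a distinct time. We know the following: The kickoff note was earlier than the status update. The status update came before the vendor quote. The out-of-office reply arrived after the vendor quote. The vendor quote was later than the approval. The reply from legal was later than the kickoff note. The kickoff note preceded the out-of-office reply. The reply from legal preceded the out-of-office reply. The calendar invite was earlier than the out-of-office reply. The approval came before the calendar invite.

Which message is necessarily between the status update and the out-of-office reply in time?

the vendor quote

Tracing the constraints gives the status update → the vendor quote → the out-of-office reply, so the vendor quote sits after the status update and before the out-of-office reply.
No other message is forced both after the status update and before the out-of-office reply.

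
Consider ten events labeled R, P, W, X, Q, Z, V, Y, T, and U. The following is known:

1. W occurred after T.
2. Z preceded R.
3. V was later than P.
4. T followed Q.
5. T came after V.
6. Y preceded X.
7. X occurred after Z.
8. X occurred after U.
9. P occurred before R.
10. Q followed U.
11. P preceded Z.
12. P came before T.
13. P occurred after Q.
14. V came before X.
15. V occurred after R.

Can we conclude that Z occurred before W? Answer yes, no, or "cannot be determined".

Chain the constraints: Z → R → V → T → W. Each link is directly stated, so Z comes before W.

yes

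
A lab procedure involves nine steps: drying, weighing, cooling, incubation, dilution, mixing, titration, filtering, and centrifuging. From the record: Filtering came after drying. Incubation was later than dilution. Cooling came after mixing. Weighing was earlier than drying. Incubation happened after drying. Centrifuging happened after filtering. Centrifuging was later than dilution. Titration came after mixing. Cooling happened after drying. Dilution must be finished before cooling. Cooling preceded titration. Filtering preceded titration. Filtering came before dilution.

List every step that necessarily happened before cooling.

dilution, drying, filtering, mixing, weighing

Directly stated before cooling: dilution, drying, and mixing.
Filtering reaches cooling via filtering → dilution → cooling.
Weighing reaches cooling via weighing → drying → cooling.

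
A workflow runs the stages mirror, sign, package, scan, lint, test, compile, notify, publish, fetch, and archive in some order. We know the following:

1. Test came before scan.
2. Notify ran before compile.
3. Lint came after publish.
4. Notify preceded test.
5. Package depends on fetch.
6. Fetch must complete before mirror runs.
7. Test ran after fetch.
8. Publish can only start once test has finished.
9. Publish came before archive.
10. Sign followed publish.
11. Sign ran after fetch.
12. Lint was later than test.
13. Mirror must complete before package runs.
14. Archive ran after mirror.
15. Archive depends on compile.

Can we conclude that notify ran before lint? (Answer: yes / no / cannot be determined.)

yes

Chain the constraints: notify → test → lint. Each link is directly stated, so notify comes before lint.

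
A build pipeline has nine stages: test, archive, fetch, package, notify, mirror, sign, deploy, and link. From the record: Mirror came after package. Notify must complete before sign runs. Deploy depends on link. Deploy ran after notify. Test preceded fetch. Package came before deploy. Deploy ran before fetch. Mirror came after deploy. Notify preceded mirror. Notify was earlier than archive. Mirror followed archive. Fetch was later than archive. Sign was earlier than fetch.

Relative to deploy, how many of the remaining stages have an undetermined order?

3

Forced before deploy: link, notify, and package; forced after deploy: fetch and mirror.
That leaves archive, sign, and test with no forced order relative to deploy — 3.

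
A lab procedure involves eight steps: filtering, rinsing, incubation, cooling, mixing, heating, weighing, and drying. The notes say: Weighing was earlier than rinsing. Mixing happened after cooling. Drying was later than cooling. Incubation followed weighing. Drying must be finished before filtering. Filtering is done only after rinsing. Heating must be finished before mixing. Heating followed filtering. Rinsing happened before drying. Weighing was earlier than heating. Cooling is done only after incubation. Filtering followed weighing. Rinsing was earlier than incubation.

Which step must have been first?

weighing

Weighing has a chain of constraints placing it before every other step, so weighing must be first.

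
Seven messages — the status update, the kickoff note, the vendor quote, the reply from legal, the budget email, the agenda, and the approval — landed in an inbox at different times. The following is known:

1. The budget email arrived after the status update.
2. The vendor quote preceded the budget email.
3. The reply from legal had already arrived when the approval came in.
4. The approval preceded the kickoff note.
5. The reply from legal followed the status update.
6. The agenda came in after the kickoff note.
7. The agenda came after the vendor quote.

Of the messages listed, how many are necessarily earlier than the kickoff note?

Directly stated before the kickoff note: the approval.
The reply from legal reaches the kickoff note via the reply from legal → the approval → the kickoff note.
The status update reaches the kickoff note via the status update → the reply from legal → the approval → the kickoff note.
No chain forces the vendor quote (or any of the others) ahead of the kickoff note.
That's the approval, the reply from legal, and the status update — 3 in all.

3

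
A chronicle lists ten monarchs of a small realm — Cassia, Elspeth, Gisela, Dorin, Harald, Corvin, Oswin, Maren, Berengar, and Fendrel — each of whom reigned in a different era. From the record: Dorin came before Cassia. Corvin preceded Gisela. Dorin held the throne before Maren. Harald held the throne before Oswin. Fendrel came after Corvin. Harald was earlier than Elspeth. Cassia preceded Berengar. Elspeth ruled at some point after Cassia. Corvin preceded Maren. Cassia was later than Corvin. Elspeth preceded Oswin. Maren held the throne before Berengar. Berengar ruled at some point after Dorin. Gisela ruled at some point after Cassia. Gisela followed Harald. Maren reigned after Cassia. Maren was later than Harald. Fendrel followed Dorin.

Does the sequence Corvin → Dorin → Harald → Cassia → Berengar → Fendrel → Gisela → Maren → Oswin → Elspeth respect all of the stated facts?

The constraints require Maren before Berengar, but in the proposed sequence Berengar appears ahead of Maren. That one violation is enough.

no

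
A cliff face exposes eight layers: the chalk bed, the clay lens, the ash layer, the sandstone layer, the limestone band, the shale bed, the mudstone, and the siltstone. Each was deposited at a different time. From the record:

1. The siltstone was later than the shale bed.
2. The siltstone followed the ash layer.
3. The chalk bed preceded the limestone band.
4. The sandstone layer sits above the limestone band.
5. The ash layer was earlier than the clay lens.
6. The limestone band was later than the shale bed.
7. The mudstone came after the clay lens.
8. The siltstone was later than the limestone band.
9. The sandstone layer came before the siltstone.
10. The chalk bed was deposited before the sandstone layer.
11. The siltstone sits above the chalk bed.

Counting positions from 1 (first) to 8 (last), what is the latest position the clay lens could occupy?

The clay lens must come before the mudstone — 1 layer forced after it.
Everything else can be placed before the clay lens in some valid order, so the clay lens can sit as late as position 8 − 1 = 7.

7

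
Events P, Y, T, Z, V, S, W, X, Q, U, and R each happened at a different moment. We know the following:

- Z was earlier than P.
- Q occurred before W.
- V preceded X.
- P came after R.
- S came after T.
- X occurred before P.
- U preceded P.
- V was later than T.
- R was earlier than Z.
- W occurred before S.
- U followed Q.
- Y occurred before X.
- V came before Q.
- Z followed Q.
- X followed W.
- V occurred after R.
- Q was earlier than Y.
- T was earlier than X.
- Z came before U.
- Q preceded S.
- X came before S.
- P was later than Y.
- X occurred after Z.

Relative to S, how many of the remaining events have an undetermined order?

Forced before S: Q, R, T, V, W, X, Y, and Z.
That leaves P and U with no forced order relative to S — 2.

2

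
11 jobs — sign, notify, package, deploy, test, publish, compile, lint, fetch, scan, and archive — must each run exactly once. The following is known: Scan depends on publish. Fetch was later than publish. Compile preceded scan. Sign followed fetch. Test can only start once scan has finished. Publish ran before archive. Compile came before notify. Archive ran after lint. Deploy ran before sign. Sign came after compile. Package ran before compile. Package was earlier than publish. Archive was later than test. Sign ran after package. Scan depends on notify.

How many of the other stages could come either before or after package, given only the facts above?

2

Forced after package: archive, compile, fetch, notify, publish, scan, sign, and test.
That leaves deploy and lint with no forced order relative to package — 2.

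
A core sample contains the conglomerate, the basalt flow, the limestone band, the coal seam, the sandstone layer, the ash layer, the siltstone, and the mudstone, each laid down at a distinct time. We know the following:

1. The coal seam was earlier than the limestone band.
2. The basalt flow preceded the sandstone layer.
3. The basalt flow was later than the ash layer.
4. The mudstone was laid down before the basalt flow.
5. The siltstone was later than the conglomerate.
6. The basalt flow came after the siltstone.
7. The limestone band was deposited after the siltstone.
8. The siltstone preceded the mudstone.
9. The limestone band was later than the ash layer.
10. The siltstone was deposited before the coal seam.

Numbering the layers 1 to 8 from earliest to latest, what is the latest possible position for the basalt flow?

The basalt flow must come before the sandstone layer — 1 layer forced after it.
Everything else can be placed before the basalt flow in some valid order, so the basalt flow can sit as late as position 8 − 1 = 7.

7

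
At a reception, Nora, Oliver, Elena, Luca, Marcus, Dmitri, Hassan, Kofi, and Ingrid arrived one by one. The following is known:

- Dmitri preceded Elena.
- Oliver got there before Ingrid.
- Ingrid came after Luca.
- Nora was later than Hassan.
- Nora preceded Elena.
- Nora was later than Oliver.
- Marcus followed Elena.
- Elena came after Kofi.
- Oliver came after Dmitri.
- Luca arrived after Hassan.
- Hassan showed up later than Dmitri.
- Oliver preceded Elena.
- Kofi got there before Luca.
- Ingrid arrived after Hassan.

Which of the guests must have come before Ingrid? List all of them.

Dmitri, Hassan, Kofi, Luca, Oliver

Directly stated before Ingrid: Hassan, Luca, and Oliver.
Dmitri reaches Ingrid via Dmitri → Oliver → Ingrid.
Kofi reaches Ingrid via Kofi → Luca → Ingrid.
No chain forces Nora (or any of the others) ahead of Ingrid.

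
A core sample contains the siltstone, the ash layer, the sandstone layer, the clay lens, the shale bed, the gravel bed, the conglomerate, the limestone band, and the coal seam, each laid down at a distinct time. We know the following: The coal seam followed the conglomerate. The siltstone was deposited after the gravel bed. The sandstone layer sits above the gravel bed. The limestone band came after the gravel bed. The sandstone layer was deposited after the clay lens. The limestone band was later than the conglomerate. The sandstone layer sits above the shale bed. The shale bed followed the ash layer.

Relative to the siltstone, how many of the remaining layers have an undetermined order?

Forced before the siltstone: the gravel bed.
That leaves the ash layer, the clay lens, the coal seam, the conglomerate, the limestone band, the sandstone layer, and the shale bed with no forced order relative to the siltstone — 7.

7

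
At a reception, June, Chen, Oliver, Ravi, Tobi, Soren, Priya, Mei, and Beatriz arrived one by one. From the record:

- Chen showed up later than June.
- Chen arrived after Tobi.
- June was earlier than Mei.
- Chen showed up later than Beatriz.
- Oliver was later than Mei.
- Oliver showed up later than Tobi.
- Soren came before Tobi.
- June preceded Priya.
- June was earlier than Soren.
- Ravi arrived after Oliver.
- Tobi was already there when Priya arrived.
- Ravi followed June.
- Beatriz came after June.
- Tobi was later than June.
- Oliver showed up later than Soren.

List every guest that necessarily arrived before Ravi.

Directly stated before Ravi: June and Oliver.
Mei reaches Ravi via Mei → Oliver → Ravi.
Soren reaches Ravi via Soren → Oliver → Ravi.
Tobi reaches Ravi via Tobi → Oliver → Ravi.
No chain forces Beatriz (or any of the others) ahead of Ravi.

June, Mei, Oliver, Soren, Tobi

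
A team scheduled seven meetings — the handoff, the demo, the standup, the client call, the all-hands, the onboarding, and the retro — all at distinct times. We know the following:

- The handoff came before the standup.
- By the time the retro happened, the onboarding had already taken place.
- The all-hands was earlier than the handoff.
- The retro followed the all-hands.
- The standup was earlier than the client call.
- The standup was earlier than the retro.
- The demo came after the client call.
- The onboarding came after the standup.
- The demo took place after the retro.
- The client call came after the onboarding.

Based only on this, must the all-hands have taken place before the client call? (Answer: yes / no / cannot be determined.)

Chain the constraints: the all-hands → the handoff → the standup → the client call. Each link is directly stated, so the all-hands comes before the client call.

yes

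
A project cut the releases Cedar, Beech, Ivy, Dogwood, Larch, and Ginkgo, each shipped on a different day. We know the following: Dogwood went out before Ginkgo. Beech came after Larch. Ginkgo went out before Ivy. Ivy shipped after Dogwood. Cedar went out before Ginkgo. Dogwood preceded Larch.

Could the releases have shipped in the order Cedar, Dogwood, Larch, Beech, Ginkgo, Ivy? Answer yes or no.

Check each stated constraint against the proposed order — e.g. Dogwood is ahead of Ivy; Cedar is ahead of Ginkgo. Every pair is in the required order; nothing is violated.

yes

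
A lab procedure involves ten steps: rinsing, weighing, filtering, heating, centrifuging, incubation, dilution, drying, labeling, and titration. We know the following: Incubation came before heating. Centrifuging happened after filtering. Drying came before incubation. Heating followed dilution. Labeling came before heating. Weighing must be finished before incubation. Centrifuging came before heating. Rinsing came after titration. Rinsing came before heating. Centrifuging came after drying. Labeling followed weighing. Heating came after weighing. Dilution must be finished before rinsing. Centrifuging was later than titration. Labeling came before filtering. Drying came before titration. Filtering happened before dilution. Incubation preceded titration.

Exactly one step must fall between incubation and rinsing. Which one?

Tracing the constraints gives incubation → titration → rinsing, so titration sits after incubation and before rinsing.
No other step is forced both after incubation and before rinsing.

titration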